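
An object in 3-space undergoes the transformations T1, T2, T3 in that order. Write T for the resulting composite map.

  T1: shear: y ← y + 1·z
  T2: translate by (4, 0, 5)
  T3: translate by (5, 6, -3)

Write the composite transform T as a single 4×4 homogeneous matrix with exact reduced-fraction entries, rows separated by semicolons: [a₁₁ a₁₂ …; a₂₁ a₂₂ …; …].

T = [1 0 0 9; 0 1 1 6; 0 0 1 2; 0 0 0 1]

T1 = [1 0 0 0; 0 1 1 0; 0 0 1 0; 0 0 0 1]
T2·T1 = [1 0 0 4; 0 1 1 0; 0 0 1 5; 0 0 0 1]
T3·…·T1 = [1 0 0 9; 0 1 1 6; 0 0 1 2; 0 0 0 1]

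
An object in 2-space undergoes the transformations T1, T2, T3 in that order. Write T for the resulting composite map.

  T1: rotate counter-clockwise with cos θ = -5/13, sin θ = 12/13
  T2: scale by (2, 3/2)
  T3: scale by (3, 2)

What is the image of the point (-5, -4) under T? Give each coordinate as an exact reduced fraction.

T1 rotate counter-clockwise with cos θ = -5/13, sin θ = 12/13: (-5, -4) → (73/13, -40/13)
T2 scale by (2, 3/2): (73/13, -40/13) → (146/13, -60/13)
T3 scale by (3, 2): (146/13, -60/13) → (438/13, -120/13)

T(p) = (438/13, -120/13)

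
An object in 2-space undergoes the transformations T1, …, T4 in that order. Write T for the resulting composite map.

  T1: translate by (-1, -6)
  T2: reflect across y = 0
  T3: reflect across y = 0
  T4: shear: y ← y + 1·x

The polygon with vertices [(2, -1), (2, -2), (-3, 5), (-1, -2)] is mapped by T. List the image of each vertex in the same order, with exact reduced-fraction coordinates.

T1 translate by (-1, -6): (2, -1) → (1, -7); (2, -2) → (1, -8); (-3, 5) → (-4, -1); (-1, -2) → (-2, -8)
T2 reflect across y = 0: (1, -7) → (1, 7); (1, -8) → (1, 8); (-4, -1) → (-4, 1); (-2, -8) → (-2, 8)
T3 reflect across y = 0: (1, 7) → (1, -7); (1, 8) → (1, -8); (-4, 1) → (-4, -1); (-2, 8) → (-2, -8)
T4 shear: y ← y + 1·x: (1, -7) → (1, -6); (1, -8) → (1, -7); (-4, -1) → (-4, -5); (-2, -8) → (-2, -10)

image vertices: (1, -6), (1, -7), (-4, -5), (-2, -10)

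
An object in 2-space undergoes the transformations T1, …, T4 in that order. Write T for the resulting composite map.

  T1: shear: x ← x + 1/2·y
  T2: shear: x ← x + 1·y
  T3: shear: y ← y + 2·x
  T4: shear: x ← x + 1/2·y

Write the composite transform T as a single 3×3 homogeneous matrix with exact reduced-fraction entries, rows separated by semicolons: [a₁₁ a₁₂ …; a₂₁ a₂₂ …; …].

T = [2 7/2 0; 2 4 0; 0 0 1]

T1 = [1 1/2 0; 0 1 0; 0 0 1]
T2·T1 = [1 3/2 0; 0 1 0; 0 0 1]
T3·…·T1 = [1 3/2 0; 2 4 0; 0 0 1]
T4·…·T1 = [2 7/2 0; 2 4 0; 0 0 1]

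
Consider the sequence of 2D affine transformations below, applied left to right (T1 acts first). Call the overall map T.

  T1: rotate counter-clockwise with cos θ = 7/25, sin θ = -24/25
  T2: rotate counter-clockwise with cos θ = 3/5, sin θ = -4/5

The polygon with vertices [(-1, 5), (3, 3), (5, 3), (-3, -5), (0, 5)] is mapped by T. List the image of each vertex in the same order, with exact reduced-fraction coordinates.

T1 rotate counter-clockwise with cos θ = 7/25, sin θ = -24/25: (-1, 5) → (113/25, 59/25); (3, 3) → (93/25, -51/25); (5, 3) → (107/25, -99/25); (-3, -5) → (-141/25, 37/25); (0, 5) → (24/5, 7/5)
T2 rotate counter-clockwise with cos θ = 3/5, sin θ = -4/5: (113/25, 59/25) → (23/5, -11/5); (93/25, -51/25) → (3/5, -21/5); (107/25, -99/25) → (-3/5, -29/5); (-141/25, 37/25) → (-11/5, 27/5); (24/5, 7/5) → (4, -3)

image vertices: (23/5, -11/5), (3/5, -21/5), (-3/5, -29/5), (-11/5, 27/5), (4, -3)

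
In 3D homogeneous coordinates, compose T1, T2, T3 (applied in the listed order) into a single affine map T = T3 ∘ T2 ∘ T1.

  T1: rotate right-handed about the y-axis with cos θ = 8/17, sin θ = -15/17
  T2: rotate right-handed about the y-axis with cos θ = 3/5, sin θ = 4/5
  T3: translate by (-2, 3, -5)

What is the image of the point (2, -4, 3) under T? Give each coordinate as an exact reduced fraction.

T(p) = (-41/85, -1, -147/85)

T1 rotate right-handed about the y-axis with cos θ = 8/17, sin θ = -15/17: (2, -4, 3) → (-29/17, -4, 54/17)
T2 rotate right-handed about the y-axis with cos θ = 3/5, sin θ = 4/5: (-29/17, -4, 54/17) → (129/85, -4, 278/85)
T3 translate by (-2, 3, -5): (129/85, -4, 278/85) → (-41/85, -1, -147/85)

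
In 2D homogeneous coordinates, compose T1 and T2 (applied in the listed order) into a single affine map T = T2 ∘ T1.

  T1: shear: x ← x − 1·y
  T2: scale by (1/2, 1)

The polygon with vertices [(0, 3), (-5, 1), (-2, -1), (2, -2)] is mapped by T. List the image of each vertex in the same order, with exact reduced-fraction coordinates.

T1 shear: x ← x − 1·y: (0, 3) → (-3, 3); (-5, 1) → (-6, 1); (-2, -1) → (-1, -1); (2, -2) → (4, -2)
T2 scale by (1/2, 1): (-3, 3) → (-3/2, 3); (-6, 1) → (-3, 1); (-1, -1) → (-1/2, -1); (4, -2) → (2, -2)

image vertices: (-3/2, 3), (-3, 1), (-1/2, -1), (2, -2)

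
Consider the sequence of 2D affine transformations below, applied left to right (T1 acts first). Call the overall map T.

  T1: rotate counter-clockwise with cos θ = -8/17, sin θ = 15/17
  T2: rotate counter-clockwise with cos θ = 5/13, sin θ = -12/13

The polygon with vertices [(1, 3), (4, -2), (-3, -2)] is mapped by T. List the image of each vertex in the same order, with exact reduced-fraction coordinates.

T1 rotate counter-clockwise with cos θ = -8/17, sin θ = 15/17: (1, 3) → (-53/17, -9/17); (4, -2) → (-2/17, 76/17); (-3, -2) → (54/17, -29/17)
T2 rotate counter-clockwise with cos θ = 5/13, sin θ = -12/13: (-53/17, -9/17) → (-373/221, 591/221); (-2/17, 76/17) → (902/221, 404/221); (54/17, -29/17) → (-6/17, -61/17)

image vertices: (-373/221, 591/221), (902/221, 404/221), (-6/17, -61/17)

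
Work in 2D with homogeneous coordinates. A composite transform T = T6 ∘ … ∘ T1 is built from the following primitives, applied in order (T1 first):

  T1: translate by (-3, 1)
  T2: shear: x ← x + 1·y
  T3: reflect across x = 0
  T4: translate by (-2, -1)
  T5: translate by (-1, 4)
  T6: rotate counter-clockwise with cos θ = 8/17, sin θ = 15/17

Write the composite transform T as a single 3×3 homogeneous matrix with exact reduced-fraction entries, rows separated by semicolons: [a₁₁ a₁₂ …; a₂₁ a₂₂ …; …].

T1 = [1 0 -3; 0 1 1; 0 0 1]
T2·T1 = [1 1 -2; 0 1 1; 0 0 1]
T3·…·T1 = [-1 -1 2; 0 1 1; 0 0 1]
T4·…·T1 = [-1 -1 0; 0 1 0; 0 0 1]
T5·…·T1 = [-1 -1 -1; 0 1 4; 0 0 1]
T6·…·T1 = [-8/17 -23/17 -4; -15/17 -7/17 1; 0 0 1]

T = [-8/17 -23/17 -4; -15/17 -7/17 1; 0 0 1]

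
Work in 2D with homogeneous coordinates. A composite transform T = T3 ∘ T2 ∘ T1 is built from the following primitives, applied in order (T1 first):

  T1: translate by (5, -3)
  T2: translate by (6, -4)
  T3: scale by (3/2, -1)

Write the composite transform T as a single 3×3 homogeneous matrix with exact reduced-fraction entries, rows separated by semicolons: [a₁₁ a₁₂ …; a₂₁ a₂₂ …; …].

T = [3/2 0 33/2; 0 -1 7; 0 0 1]

T1 = [1 0 5; 0 1 -3; 0 0 1]
T2·T1 = [1 0 11; 0 1 -7; 0 0 1]
T3·…·T1 = [3/2 0 33/2; 0 -1 7; 0 0 1]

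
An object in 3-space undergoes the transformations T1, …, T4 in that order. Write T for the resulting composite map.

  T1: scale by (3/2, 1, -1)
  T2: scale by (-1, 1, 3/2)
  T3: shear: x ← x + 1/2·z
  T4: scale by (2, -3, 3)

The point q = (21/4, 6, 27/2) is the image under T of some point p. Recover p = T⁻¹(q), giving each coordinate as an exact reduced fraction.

p = (-1/4, -2, -3)

T1 = [3/2 0 0 0; 0 1 0 0; 0 0 -1 0; 0 0 0 1]
T2·T1 = [-3/2 0 0 0; 0 1 0 0; 0 0 -3/2 0; 0 0 0 1]
T3·…·T1 = [-3/2 0 -3/4 0; 0 1 0 0; 0 0 -3/2 0; 0 0 0 1]
T4·…·T1 = [-3 0 -3/2 0; 0 -3 0 0; 0 0 -9/2 0; 0 0 0 1]
det M = -81/2; M⁻¹ = [-1/3 0 1/9 0; 0 -1/3 0 0; 0 0 -2/9 0; 0 0 0 1]
M⁻¹ · (21/4, 6, 27/2)ᵀ = (-1/4, -2, -3)ᵀ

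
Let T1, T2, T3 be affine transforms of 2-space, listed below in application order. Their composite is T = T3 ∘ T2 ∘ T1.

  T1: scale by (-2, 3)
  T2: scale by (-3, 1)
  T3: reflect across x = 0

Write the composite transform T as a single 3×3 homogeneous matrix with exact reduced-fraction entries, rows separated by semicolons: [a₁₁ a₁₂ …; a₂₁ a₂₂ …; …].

T1 = [-2 0 0; 0 3 0; 0 0 1]
T2·T1 = [6 0 0; 0 3 0; 0 0 1]
T3·…·T1 = [-6 0 0; 0 3 0; 0 0 1]

T = [-6 0 0; 0 3 0; 0 0 1]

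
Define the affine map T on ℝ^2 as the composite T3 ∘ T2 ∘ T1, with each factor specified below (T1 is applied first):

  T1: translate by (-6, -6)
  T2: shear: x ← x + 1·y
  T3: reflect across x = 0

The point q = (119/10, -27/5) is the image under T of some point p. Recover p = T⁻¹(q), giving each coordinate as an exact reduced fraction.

p = (-1/2, 3/5)

T1 = [1 0 -6; 0 1 -6; 0 0 1]
T2·T1 = [1 1 -12; 0 1 -6; 0 0 1]
T3·…·T1 = [-1 -1 12; 0 1 -6; 0 0 1]
det M = -1; M⁻¹ = [-1 -1 6; 0 1 6; 0 0 1]
M⁻¹ · (119/10, -27/5)ᵀ = (-1/2, 3/5)ᵀ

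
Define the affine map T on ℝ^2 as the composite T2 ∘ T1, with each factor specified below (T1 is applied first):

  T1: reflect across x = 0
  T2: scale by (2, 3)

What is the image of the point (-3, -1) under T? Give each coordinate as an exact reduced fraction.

T1 reflect across x = 0: (-3, -1) → (3, -1)
T2 scale by (2, 3): (3, -1) → (6, -3)

T(p) = (6, -3)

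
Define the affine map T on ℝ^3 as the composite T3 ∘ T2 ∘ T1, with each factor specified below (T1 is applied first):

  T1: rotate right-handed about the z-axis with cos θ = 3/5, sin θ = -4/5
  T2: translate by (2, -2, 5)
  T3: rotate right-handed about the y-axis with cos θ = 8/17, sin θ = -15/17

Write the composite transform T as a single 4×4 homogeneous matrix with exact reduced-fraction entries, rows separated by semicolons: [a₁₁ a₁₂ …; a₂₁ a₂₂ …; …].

T1 = [3/5 4/5 0 0; -4/5 3/5 0 0; 0 0 1 0; 0 0 0 1]
T2·T1 = [3/5 4/5 0 2; -4/5 3/5 0 -2; 0 0 1 5; 0 0 0 1]
T3·…·T1 = [24/85 32/85 -15/17 -59/17; -4/5 3/5 0 -2; 9/17 12/17 8/17 70/17; 0 0 0 1]

T = [24/85 32/85 -15/17 -59/17; -4/5 3/5 0 -2; 9/17 12/17 8/17 70/17; 0 0 0 1]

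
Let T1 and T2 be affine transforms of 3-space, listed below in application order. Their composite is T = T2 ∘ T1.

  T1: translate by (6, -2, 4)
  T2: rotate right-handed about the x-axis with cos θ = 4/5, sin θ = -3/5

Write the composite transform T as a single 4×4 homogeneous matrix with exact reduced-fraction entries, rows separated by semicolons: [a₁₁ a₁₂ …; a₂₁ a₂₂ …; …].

T1 = [1 0 0 6; 0 1 0 -2; 0 0 1 4; 0 0 0 1]
T2·T1 = [1 0 0 6; 0 4/5 3/5 4/5; 0 -3/5 4/5 22/5; 0 0 0 1]

T = [1 0 0 6; 0 4/5 3/5 4/5; 0 -3/5 4/5 22/5; 0 0 0 1]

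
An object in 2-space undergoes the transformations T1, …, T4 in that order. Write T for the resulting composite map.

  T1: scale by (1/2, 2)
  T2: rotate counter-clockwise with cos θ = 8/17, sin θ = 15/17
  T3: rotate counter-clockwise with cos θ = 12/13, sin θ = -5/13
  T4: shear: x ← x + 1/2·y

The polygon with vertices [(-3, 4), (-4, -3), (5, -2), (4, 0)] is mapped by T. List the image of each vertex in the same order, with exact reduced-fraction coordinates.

T1 scale by (1/2, 2): (-3, 4) → (-3/2, 8); (-4, -3) → (-2, -6); (5, -2) → (5/2, -4); (4, 0) → (2, 0)
T2 rotate counter-clockwise with cos θ = 8/17, sin θ = 15/17: (-3/2, 8) → (-132/17, 83/34); (-2, -6) → (74/17, -78/17); (5/2, -4) → (80/17, 11/34); (2, 0) → (16/17, 30/17)
T3 rotate counter-clockwise with cos θ = 12/13, sin θ = -5/13: (-132/17, 83/34) → (-2753/442, 1158/221); (74/17, -78/17) → (498/221, -1306/221); (80/17, 11/34) → (1975/442, -334/221); (16/17, 30/17) → (342/221, 280/221)
T4 shear: x ← x + 1/2·y: (-2753/442, 1158/221) → (-1595/442, 1158/221); (498/221, -1306/221) → (-155/221, -1306/221); (1975/442, -334/221) → (1641/442, -334/221); (342/221, 280/221) → (482/221, 280/221)

image vertices: (-1595/442, 1158/221), (-155/221, -1306/221), (1641/442, -334/221), (482/221, 280/221)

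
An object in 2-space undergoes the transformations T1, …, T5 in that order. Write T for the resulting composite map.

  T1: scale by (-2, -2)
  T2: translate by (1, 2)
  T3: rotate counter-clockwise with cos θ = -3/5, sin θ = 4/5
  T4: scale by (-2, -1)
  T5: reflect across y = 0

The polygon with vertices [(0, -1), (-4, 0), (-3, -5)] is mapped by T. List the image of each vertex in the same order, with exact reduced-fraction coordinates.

T1 scale by (-2, -2): (0, -1) → (0, 2); (-4, 0) → (8, 0); (-3, -5) → (6, 10)
T2 translate by (1, 2): (0, 2) → (1, 4); (8, 0) → (9, 2); (6, 10) → (7, 12)
T3 rotate counter-clockwise with cos θ = -3/5, sin θ = 4/5: (1, 4) → (-19/5, -8/5); (9, 2) → (-7, 6); (7, 12) → (-69/5, -8/5)
T4 scale by (-2, -1): (-19/5, -8/5) → (38/5, 8/5); (-7, 6) → (14, -6); (-69/5, -8/5) → (138/5, 8/5)
T5 reflect across y = 0: (38/5, 8/5) → (38/5, -8/5); (14, -6) → (14, 6); (138/5, 8/5) → (138/5, -8/5)

image vertices: (38/5, -8/5), (14, 6), (138/5, -8/5)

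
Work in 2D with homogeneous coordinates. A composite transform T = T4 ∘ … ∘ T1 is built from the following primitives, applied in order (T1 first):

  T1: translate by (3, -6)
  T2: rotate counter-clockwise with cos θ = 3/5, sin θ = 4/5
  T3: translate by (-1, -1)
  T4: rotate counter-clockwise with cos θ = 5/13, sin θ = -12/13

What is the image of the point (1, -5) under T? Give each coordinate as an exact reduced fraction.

T1 translate by (3, -6): (1, -5) → (4, -11)
T2 rotate counter-clockwise with cos θ = 3/5, sin θ = 4/5: (4, -11) → (56/5, -17/5)
T3 translate by (-1, -1): (56/5, -17/5) → (51/5, -22/5)
T4 rotate counter-clockwise with cos θ = 5/13, sin θ = -12/13: (51/5, -22/5) → (-9/65, -722/65)

T(p) = (-9/65, -722/65)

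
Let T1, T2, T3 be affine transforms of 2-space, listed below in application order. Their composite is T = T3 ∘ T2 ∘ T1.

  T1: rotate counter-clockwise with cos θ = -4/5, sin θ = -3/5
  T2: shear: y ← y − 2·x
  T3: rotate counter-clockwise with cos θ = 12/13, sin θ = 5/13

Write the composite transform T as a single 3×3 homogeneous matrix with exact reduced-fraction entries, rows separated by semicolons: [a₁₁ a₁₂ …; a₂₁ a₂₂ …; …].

T1 = [-4/5 3/5 0; -3/5 -4/5 0; 0 0 1]
T2·T1 = [-4/5 3/5 0; 1 -2 0; 0 0 1]
T3·…·T1 = [-73/65 86/65 0; 8/13 -21/13 0; 0 0 1]

T = [-73/65 86/65 0; 8/13 -21/13 0; 0 0 1]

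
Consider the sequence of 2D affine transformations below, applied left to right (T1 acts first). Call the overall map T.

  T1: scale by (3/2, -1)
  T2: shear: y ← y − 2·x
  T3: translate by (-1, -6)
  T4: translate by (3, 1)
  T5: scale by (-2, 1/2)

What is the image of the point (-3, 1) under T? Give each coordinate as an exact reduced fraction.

T(p) = (5, 3/2)

T1 scale by (3/2, -1): (-3, 1) → (-9/2, -1)
T2 shear: y ← y − 2·x: (-9/2, -1) → (-9/2, 8)
T3 translate by (-1, -6): (-9/2, 8) → (-11/2, 2)
T4 translate by (3, 1): (-11/2, 2) → (-5/2, 3)
T5 scale by (-2, 1/2): (-5/2, 3) → (5, 3/2)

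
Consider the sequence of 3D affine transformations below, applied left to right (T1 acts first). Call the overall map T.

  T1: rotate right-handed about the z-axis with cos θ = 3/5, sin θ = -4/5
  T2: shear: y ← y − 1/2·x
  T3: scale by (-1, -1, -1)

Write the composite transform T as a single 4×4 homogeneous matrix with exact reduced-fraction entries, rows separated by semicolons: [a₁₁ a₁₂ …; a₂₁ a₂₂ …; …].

T1 = [3/5 4/5 0 0; -4/5 3/5 0 0; 0 0 1 0; 0 0 0 1]
T2·T1 = [3/5 4/5 0 0; -11/10 1/5 0 0; 0 0 1 0; 0 0 0 1]
T3·…·T1 = [-3/5 -4/5 0 0; 11/10 -1/5 0 0; 0 0 -1 0; 0 0 0 1]

T = [-3/5 -4/5 0 0; 11/10 -1/5 0 0; 0 0 -1 0; 0 0 0 1]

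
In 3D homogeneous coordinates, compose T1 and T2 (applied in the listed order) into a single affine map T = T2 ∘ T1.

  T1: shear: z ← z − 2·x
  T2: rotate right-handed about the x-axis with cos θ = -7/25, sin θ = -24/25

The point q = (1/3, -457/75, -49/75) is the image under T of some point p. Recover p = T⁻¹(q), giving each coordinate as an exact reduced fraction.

T1 = [1 0 0 0; 0 1 0 0; -2 0 1 0; 0 0 0 1]
T2·T1 = [1 0 0 0; -48/25 -7/25 24/25 0; 14/25 -24/25 -7/25 0; 0 0 0 1]
det M = 1; M⁻¹ = [1 0 0 0; 0 -7/25 -24/25 0; 2 24/25 -7/25 0; 0 0 0 1]
M⁻¹ · (1/3, -457/75, -49/75)ᵀ = (1/3, 7/3, -5)ᵀ

p = (1/3, 7/3, -5)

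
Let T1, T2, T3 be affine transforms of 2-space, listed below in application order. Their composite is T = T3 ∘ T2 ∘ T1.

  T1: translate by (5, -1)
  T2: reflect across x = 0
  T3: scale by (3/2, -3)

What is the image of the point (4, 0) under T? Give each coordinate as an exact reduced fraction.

T1 translate by (5, -1): (4, 0) → (9, -1)
T2 reflect across x = 0: (9, -1) → (-9, -1)
T3 scale by (3/2, -3): (-9, -1) → (-27/2, 3)

T(p) = (-27/2, 3)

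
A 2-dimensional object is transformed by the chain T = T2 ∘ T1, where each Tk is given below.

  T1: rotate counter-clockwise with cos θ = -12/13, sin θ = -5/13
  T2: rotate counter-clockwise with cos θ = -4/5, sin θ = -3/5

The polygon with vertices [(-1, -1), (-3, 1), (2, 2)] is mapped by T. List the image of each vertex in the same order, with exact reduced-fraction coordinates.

image vertices: (23/65, -89/65), (-31/13, -27/13), (-46/65, 178/65)

T1 rotate counter-clockwise with cos θ = -12/13, sin θ = -5/13: (-1, -1) → (7/13, 17/13); (-3, 1) → (41/13, 3/13); (2, 2) → (-14/13, -34/13)
T2 rotate counter-clockwise with cos θ = -4/5, sin θ = -3/5: (7/13, 17/13) → (23/65, -89/65); (41/13, 3/13) → (-31/13, -27/13); (-14/13, -34/13) → (-46/65, 178/65)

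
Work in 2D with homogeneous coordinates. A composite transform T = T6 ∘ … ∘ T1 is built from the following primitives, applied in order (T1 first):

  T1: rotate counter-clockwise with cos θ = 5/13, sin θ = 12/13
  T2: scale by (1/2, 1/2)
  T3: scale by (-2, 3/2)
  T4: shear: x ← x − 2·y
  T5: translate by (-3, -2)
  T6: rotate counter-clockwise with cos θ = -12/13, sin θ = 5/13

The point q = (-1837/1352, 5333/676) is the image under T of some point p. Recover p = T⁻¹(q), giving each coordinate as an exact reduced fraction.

T1 = [5/13 -12/13 0; 12/13 5/13 0; 0 0 1]
T2·T1 = [5/26 -6/13 0; 6/13 5/26 0; 0 0 1]
T3·…·T1 = [-5/13 12/13 0; 9/13 15/52 0; 0 0 1]
T4·…·T1 = [-23/13 9/26 0; 9/13 15/52 0; 0 0 1]
T5·…·T1 = [-23/13 9/26 -3; 9/13 15/52 -2; 0 0 1]
T6·…·T1 = [231/169 -291/676 46/13; -223/169 -45/338 9/13; 0 0 1]
det M = -3/4; M⁻¹ = [30/169 -97/169 -3/13; -892/507 -308/169 292/39; 0 0 1]
M⁻¹ · (-1837/1352, 5333/676)ᵀ = (-5, -9/2)ᵀ

p = (-5, -9/2)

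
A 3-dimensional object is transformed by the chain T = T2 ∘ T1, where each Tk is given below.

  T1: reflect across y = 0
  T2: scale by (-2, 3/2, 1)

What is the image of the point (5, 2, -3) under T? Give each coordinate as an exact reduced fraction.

T1 reflect across y = 0: (5, 2, -3) → (5, -2, -3)
T2 scale by (-2, 3/2, 1): (5, -2, -3) → (-10, -3, -3)

T(p) = (-10, -3, -3)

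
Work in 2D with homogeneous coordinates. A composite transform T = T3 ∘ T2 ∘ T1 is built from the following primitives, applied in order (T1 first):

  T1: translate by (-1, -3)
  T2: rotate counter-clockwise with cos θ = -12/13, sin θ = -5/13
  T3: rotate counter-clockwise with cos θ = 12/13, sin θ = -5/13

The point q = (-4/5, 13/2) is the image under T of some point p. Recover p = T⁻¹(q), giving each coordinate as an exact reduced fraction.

p = (9/5, -7/2)

T1 = [1 0 -1; 0 1 -3; 0 0 1]
T2·T1 = [-12/13 5/13 -3/13; -5/13 -12/13 41/13; 0 0 1]
T3·…·T1 = [-1 0 1; 0 -1 3; 0 0 1]
det M = 1; M⁻¹ = [-1 0 1; 0 -1 3; 0 0 1]
M⁻¹ · (-4/5, 13/2)ᵀ = (9/5, -7/2)ᵀ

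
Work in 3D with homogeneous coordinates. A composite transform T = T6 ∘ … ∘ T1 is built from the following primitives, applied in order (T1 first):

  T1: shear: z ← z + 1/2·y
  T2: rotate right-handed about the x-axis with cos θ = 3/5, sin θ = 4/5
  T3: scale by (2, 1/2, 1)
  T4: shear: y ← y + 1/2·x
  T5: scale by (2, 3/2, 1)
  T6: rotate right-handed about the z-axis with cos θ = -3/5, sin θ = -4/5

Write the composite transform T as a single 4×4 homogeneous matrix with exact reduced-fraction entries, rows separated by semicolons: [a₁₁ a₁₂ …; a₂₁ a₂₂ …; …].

T1 = [1 0 0 0; 0 1 0 0; 0 1/2 1 0; 0 0 0 1]
T2·T1 = [1 0 0 0; 0 1/5 -4/5 0; 0 11/10 3/5 0; 0 0 0 1]
T3·…·T1 = [2 0 0 0; 0 1/10 -2/5 0; 0 11/10 3/5 0; 0 0 0 1]
T4·…·T1 = [2 0 0 0; 1 1/10 -2/5 0; 0 11/10 3/5 0; 0 0 0 1]
T5·…·T1 = [4 0 0 0; 3/2 3/20 -3/5 0; 0 11/10 3/5 0; 0 0 0 1]
T6·…·T1 = [-6/5 3/25 -12/25 0; -41/10 -9/100 9/25 0; 0 11/10 3/5 0; 0 0 0 1]

T = [-6/5 3/25 -12/25 0; -41/10 -9/100 9/25 0; 0 11/10 3/5 0; 0 0 0 1]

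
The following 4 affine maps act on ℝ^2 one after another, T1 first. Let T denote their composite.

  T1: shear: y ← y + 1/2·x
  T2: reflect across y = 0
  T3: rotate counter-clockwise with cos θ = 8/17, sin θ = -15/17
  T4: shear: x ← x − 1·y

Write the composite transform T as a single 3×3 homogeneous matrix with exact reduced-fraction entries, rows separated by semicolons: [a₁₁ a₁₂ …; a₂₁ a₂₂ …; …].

T1 = [1 0 0; 1/2 1 0; 0 0 1]
T2·T1 = [1 0 0; -1/2 -1 0; 0 0 1]
T3·…·T1 = [1/34 -15/17 0; -19/17 -8/17 0; 0 0 1]
T4·…·T1 = [39/34 -7/17 0; -19/17 -8/17 0; 0 0 1]

T = [39/34 -7/17 0; -19/17 -8/17 0; 0 0 1]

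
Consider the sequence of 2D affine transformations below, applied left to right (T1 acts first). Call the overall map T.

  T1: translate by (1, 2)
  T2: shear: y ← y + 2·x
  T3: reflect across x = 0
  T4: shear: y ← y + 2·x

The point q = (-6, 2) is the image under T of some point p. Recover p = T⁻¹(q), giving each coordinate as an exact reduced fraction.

T1 = [1 0 1; 0 1 2; 0 0 1]
T2·T1 = [1 0 1; 2 1 4; 0 0 1]
T3·…·T1 = [-1 0 -1; 2 1 4; 0 0 1]
T4·…·T1 = [-1 0 -1; 0 1 2; 0 0 1]
det M = -1; M⁻¹ = [-1 0 -1; 0 1 -2; 0 0 1]
M⁻¹ · (-6, 2)ᵀ = (5, 0)ᵀ

p = (5, 0)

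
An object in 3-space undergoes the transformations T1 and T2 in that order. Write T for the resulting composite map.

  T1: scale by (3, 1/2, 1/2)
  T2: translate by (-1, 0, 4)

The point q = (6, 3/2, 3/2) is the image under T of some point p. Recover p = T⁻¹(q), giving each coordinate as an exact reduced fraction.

T1 = [3 0 0 0; 0 1/2 0 0; 0 0 1/2 0; 0 0 0 1]
T2·T1 = [3 0 0 -1; 0 1/2 0 0; 0 0 1/2 4; 0 0 0 1]
det M = 3/4; M⁻¹ = [1/3 0 0 1/3; 0 2 0 0; 0 0 2 -8; 0 0 0 1]
M⁻¹ · (6, 3/2, 3/2)ᵀ = (7/3, 3, -5)ᵀ

p = (7/3, 3, -5)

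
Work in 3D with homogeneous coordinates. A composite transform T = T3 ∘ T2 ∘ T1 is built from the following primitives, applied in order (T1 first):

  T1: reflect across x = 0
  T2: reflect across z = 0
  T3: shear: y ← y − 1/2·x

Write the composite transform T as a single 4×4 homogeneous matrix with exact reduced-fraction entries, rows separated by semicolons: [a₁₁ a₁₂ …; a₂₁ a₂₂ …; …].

T = [-1 0 0 0; 1/2 1 0 0; 0 0 -1 0; 0 0 0 1]

T1 = [-1 0 0 0; 0 1 0 0; 0 0 1 0; 0 0 0 1]
T2·T1 = [-1 0 0 0; 0 1 0 0; 0 0 -1 0; 0 0 0 1]
T3·…·T1 = [-1 0 0 0; 1/2 1 0 0; 0 0 -1 0; 0 0 0 1]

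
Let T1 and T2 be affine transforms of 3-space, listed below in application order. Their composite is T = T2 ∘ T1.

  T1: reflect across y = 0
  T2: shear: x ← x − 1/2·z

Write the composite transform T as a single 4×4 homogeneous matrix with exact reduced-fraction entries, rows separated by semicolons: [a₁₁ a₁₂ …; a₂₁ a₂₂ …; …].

T = [1 0 -1/2 0; 0 -1 0 0; 0 0 1 0; 0 0 0 1]

T1 = [1 0 0 0; 0 -1 0 0; 0 0 1 0; 0 0 0 1]
T2·T1 = [1 0 -1/2 0; 0 -1 0 0; 0 0 1 0; 0 0 0 1]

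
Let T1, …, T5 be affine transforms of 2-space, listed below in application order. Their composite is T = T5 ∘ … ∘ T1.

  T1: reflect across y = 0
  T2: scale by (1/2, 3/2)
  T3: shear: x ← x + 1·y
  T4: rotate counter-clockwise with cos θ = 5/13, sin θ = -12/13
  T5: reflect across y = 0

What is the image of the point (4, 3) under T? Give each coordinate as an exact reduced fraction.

T1 reflect across y = 0: (4, 3) → (4, -3)
T2 scale by (1/2, 3/2): (4, -3) → (2, -9/2)
T3 shear: x ← x + 1·y: (2, -9/2) → (-5/2, -9/2)
T4 rotate counter-clockwise with cos θ = 5/13, sin θ = -12/13: (-5/2, -9/2) → (-133/26, 15/26)
T5 reflect across y = 0: (-133/26, 15/26) → (-133/26, -15/26)

T(p) = (-133/26, -15/26)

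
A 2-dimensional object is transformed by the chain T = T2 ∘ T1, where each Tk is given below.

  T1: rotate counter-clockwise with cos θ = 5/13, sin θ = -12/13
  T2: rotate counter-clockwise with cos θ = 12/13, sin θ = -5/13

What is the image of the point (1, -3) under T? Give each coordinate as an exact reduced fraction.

T(p) = (-3, -1)

T1 rotate counter-clockwise with cos θ = 5/13, sin θ = -12/13: (1, -3) → (-31/13, -27/13)
T2 rotate counter-clockwise with cos θ = 12/13, sin θ = -5/13: (-31/13, -27/13) → (-3, -1)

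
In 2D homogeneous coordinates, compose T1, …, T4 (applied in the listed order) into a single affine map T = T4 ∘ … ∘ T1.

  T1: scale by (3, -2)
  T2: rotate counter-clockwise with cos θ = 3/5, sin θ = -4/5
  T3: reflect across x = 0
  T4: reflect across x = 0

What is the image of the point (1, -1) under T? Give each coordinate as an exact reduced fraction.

T1 scale by (3, -2): (1, -1) → (3, 2)
T2 rotate counter-clockwise with cos θ = 3/5, sin θ = -4/5: (3, 2) → (17/5, -6/5)
T3 reflect across x = 0: (17/5, -6/5) → (-17/5, -6/5)
T4 reflect across x = 0: (-17/5, -6/5) → (17/5, -6/5)

T(p) = (17/5, -6/5)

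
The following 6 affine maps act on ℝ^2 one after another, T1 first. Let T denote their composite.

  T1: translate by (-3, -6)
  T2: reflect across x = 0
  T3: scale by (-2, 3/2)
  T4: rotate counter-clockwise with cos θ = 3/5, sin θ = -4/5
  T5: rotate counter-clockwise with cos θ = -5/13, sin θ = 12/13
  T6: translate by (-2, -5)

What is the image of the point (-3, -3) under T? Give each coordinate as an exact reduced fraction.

T1 translate by (-3, -6): (-3, -3) → (-6, -9)
T2 reflect across x = 0: (-6, -9) → (6, -9)
T3 scale by (-2, 3/2): (6, -9) → (-12, -27/2)
T4 rotate counter-clockwise with cos θ = 3/5, sin θ = -4/5: (-12, -27/2) → (-18, 3/2)
T5 rotate counter-clockwise with cos θ = -5/13, sin θ = 12/13: (-18, 3/2) → (72/13, -447/26)
T6 translate by (-2, -5): (72/13, -447/26) → (46/13, -577/26)

T(p) = (46/13, -577/26)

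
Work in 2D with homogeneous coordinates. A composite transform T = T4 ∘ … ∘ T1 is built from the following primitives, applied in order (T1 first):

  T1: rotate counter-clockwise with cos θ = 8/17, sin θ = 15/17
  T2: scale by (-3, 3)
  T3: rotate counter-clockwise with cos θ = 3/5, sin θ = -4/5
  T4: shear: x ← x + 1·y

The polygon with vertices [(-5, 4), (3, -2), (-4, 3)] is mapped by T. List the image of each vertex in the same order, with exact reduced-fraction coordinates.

image vertices: (-1203/85, -1587/85), (771/85, 909/85), (-987/85, -1248/85)

T1 rotate counter-clockwise with cos θ = 8/17, sin θ = 15/17: (-5, 4) → (-100/17, -43/17); (3, -2) → (54/17, 29/17); (-4, 3) → (-77/17, -36/17)
T2 scale by (-3, 3): (-100/17, -43/17) → (300/17, -129/17); (54/17, 29/17) → (-162/17, 87/17); (-77/17, -36/17) → (231/17, -108/17)
T3 rotate counter-clockwise with cos θ = 3/5, sin θ = -4/5: (300/17, -129/17) → (384/85, -1587/85); (-162/17, 87/17) → (-138/85, 909/85); (231/17, -108/17) → (261/85, -1248/85)
T4 shear: x ← x + 1·y: (384/85, -1587/85) → (-1203/85, -1587/85); (-138/85, 909/85) → (771/85, 909/85); (261/85, -1248/85) → (-987/85, -1248/85)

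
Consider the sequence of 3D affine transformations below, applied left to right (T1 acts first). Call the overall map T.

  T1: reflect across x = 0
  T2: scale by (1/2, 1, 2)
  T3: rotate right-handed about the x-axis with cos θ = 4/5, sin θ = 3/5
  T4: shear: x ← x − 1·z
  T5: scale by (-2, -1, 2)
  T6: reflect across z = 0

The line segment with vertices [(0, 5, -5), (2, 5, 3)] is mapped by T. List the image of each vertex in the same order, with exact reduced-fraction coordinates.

T1 reflect across x = 0: (0, 5, -5) → (0, 5, -5); (2, 5, 3) → (-2, 5, 3)
T2 scale by (1/2, 1, 2): (0, 5, -5) → (0, 5, -10); (-2, 5, 3) → (-1, 5, 6)
T3 rotate right-handed about the x-axis with cos θ = 4/5, sin θ = 3/5: (0, 5, -10) → (0, 10, -5); (-1, 5, 6) → (-1, 2/5, 39/5)
T4 shear: x ← x − 1·z: (0, 10, -5) → (5, 10, -5); (-1, 2/5, 39/5) → (-44/5, 2/5, 39/5)
T5 scale by (-2, -1, 2): (5, 10, -5) → (-10, -10, -10); (-44/5, 2/5, 39/5) → (88/5, -2/5, 78/5)
T6 reflect across z = 0: (-10, -10, -10) → (-10, -10, 10); (88/5, -2/5, 78/5) → (88/5, -2/5, -78/5)

image vertices: (-10, -10, 10), (88/5, -2/5, -78/5)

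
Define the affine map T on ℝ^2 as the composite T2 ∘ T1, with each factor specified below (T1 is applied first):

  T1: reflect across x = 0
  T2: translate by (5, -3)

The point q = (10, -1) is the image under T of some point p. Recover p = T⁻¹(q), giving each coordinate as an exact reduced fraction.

p = (-5, 2)

T1 = [-1 0 0; 0 1 0; 0 0 1]
T2·T1 = [-1 0 5; 0 1 -3; 0 0 1]
det M = -1; M⁻¹ = [-1 0 5; 0 1 3; 0 0 1]
M⁻¹ · (10, -1)ᵀ = (-5, 2)ᵀ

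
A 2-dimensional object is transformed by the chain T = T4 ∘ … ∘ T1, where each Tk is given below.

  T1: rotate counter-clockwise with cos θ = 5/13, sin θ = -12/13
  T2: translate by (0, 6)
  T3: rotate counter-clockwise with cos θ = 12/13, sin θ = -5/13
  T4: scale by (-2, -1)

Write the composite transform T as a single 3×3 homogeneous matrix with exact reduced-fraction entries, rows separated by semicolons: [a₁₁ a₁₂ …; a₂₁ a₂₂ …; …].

T = [0 -2 -60/13; 1 0 -72/13; 0 0 1]

T1 = [5/13 12/13 0; -12/13 5/13 0; 0 0 1]
T2·T1 = [5/13 12/13 0; -12/13 5/13 6; 0 0 1]
T3·…·T1 = [0 1 30/13; -1 0 72/13; 0 0 1]
T4·…·T1 = [0 -2 -60/13; 1 0 -72/13; 0 0 1]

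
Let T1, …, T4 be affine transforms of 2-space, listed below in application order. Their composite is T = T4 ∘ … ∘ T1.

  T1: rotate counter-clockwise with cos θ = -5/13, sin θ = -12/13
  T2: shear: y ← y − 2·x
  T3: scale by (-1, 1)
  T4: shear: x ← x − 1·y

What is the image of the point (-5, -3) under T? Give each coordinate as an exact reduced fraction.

T1 rotate counter-clockwise with cos θ = -5/13, sin θ = -12/13: (-5, -3) → (-11/13, 75/13)
T2 shear: y ← y − 2·x: (-11/13, 75/13) → (-11/13, 97/13)
T3 scale by (-1, 1): (-11/13, 97/13) → (11/13, 97/13)
T4 shear: x ← x − 1·y: (11/13, 97/13) → (-86/13, 97/13)

T(p) = (-86/13, 97/13)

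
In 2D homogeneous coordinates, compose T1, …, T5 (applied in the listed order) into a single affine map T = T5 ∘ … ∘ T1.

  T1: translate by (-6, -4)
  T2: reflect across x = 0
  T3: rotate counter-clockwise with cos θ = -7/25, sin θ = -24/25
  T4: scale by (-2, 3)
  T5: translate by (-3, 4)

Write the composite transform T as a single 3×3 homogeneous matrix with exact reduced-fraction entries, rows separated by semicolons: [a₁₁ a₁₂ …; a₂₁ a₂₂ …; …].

T1 = [1 0 -6; 0 1 -4; 0 0 1]
T2·T1 = [-1 0 6; 0 1 -4; 0 0 1]
T3·…·T1 = [7/25 24/25 -138/25; 24/25 -7/25 -116/25; 0 0 1]
T4·…·T1 = [-14/25 -48/25 276/25; 72/25 -21/25 -348/25; 0 0 1]
T5·…·T1 = [-14/25 -48/25 201/25; 72/25 -21/25 -248/25; 0 0 1]

T = [-14/25 -48/25 201/25; 72/25 -21/25 -248/25; 0 0 1]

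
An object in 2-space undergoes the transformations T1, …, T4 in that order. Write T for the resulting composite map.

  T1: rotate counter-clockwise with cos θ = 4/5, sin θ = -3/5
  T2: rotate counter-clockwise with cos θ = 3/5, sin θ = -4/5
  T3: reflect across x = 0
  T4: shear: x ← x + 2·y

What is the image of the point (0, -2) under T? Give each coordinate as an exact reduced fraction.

T1 rotate counter-clockwise with cos θ = 4/5, sin θ = -3/5: (0, -2) → (-6/5, -8/5)
T2 rotate counter-clockwise with cos θ = 3/5, sin θ = -4/5: (-6/5, -8/5) → (-2, 0)
T3 reflect across x = 0: (-2, 0) → (2, 0)
T4 shear: x ← x + 2·y: (2, 0) → (2, 0)

T(p) = (2, 0)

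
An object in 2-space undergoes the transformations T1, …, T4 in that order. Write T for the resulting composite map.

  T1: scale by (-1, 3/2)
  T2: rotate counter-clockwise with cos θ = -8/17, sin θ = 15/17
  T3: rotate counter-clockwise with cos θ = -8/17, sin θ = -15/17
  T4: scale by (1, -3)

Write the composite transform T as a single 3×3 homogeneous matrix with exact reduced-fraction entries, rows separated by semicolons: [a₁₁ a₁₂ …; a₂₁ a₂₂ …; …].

T1 = [-1 0 0; 0 3/2 0; 0 0 1]
T2·T1 = [8/17 -45/34 0; -15/17 -12/17 0; 0 0 1]
T3·…·T1 = [-1 0 0; 0 3/2 0; 0 0 1]
T4·…·T1 = [-1 0 0; 0 -9/2 0; 0 0 1]

T = [-1 0 0; 0 -9/2 0; 0 0 1]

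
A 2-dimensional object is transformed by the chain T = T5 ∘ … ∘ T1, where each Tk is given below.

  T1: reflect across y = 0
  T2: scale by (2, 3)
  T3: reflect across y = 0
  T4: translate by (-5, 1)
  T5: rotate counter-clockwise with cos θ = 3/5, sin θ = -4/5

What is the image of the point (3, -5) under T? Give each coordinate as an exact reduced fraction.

T1 reflect across y = 0: (3, -5) → (3, 5)
T2 scale by (2, 3): (3, 5) → (6, 15)
T3 reflect across y = 0: (6, 15) → (6, -15)
T4 translate by (-5, 1): (6, -15) → (1, -14)
T5 rotate counter-clockwise with cos θ = 3/5, sin θ = -4/5: (1, -14) → (-53/5, -46/5)

T(p) = (-53/5, -46/5)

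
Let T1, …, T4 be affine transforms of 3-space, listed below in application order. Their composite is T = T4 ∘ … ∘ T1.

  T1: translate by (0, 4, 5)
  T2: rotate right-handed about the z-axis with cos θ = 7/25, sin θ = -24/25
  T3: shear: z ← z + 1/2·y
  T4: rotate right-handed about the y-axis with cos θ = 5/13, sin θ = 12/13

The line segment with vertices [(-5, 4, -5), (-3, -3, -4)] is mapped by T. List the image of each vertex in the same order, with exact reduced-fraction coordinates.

T1 translate by (0, 4, 5): (-5, 4, -5) → (-5, 8, 0); (-3, -3, -4) → (-3, 1, 1)
T2 rotate right-handed about the z-axis with cos θ = 7/25, sin θ = -24/25: (-5, 8, 0) → (157/25, 176/25, 0); (-3, 1, 1) → (3/25, 79/25, 1)
T3 shear: z ← z + 1/2·y: (157/25, 176/25, 0) → (157/25, 176/25, 88/25); (3/25, 79/25, 1) → (3/25, 79/25, 129/50)
T4 rotate right-handed about the y-axis with cos θ = 5/13, sin θ = 12/13: (157/25, 176/25, 88/25) → (1841/325, 176/25, -1444/325); (3/25, 79/25, 129/50) → (789/325, 79/25, 573/650)

image vertices: (1841/325, 176/25, -1444/325), (789/325, 79/25, 573/650)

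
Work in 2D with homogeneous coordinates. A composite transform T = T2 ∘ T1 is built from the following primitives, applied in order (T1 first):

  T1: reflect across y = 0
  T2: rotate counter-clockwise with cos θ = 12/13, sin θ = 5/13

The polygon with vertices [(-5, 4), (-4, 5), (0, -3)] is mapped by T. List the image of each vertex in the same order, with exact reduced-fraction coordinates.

T1 reflect across y = 0: (-5, 4) → (-5, -4); (-4, 5) → (-4, -5); (0, -3) → (0, 3)
T2 rotate counter-clockwise with cos θ = 12/13, sin θ = 5/13: (-5, -4) → (-40/13, -73/13); (-4, -5) → (-23/13, -80/13); (0, 3) → (-15/13, 36/13)

image vertices: (-40/13, -73/13), (-23/13, -80/13), (-15/13, 36/13)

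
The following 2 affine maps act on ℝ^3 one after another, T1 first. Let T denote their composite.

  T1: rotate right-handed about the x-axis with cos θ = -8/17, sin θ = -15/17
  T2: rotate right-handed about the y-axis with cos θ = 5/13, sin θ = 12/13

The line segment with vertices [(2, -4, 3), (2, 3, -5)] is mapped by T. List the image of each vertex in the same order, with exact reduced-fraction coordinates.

image vertices: (602/221, 77/17, -228/221), (110/221, -99/17, -433/221)

T1 rotate right-handed about the x-axis with cos θ = -8/17, sin θ = -15/17: (2, -4, 3) → (2, 77/17, 36/17); (2, 3, -5) → (2, -99/17, -5/17)
T2 rotate right-handed about the y-axis with cos θ = 5/13, sin θ = 12/13: (2, 77/17, 36/17) → (602/221, 77/17, -228/221); (2, -99/17, -5/17) → (110/221, -99/17, -433/221)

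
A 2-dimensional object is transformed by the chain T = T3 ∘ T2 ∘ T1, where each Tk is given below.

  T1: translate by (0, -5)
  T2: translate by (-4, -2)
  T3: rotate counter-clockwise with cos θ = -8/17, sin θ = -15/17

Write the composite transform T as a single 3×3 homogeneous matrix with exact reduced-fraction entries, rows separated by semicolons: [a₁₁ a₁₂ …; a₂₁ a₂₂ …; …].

T1 = [1 0 0; 0 1 -5; 0 0 1]
T2·T1 = [1 0 -4; 0 1 -7; 0 0 1]
T3·…·T1 = [-8/17 15/17 -73/17; -15/17 -8/17 116/17; 0 0 1]

T = [-8/17 15/17 -73/17; -15/17 -8/17 116/17; 0 0 1]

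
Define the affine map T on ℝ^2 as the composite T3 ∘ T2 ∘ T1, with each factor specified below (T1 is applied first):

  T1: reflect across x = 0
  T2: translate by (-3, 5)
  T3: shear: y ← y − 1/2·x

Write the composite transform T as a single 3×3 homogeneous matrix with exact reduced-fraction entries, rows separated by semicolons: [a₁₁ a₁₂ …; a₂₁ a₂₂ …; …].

T1 = [-1 0 0; 0 1 0; 0 0 1]
T2·T1 = [-1 0 -3; 0 1 5; 0 0 1]
T3·…·T1 = [-1 0 -3; 1/2 1 13/2; 0 0 1]

T = [-1 0 -3; 1/2 1 13/2; 0 0 1]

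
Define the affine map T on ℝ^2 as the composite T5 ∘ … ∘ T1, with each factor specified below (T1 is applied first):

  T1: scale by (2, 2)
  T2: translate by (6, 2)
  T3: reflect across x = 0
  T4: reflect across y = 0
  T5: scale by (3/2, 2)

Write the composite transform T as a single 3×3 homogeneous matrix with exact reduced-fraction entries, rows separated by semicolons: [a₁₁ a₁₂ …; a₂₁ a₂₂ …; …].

T = [-3 0 -9; 0 -4 -4; 0 0 1]

T1 = [2 0 0; 0 2 0; 0 0 1]
T2·T1 = [2 0 6; 0 2 2; 0 0 1]
T3·…·T1 = [-2 0 -6; 0 2 2; 0 0 1]
T4·…·T1 = [-2 0 -6; 0 -2 -2; 0 0 1]
T5·…·T1 = [-3 0 -9; 0 -4 -4; 0 0 1]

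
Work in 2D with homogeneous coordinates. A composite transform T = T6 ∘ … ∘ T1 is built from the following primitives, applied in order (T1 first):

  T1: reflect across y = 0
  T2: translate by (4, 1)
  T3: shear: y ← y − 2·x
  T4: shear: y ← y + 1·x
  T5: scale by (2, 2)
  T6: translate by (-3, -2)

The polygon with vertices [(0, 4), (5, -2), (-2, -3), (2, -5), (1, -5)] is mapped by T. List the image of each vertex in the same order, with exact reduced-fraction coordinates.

T1 reflect across y = 0: (0, 4) → (0, -4); (5, -2) → (5, 2); (-2, -3) → (-2, 3); (2, -5) → (2, 5); (1, -5) → (1, 5)
T2 translate by (4, 1): (0, -4) → (4, -3); (5, 2) → (9, 3); (-2, 3) → (2, 4); (2, 5) → (6, 6); (1, 5) → (5, 6)
T3 shear: y ← y − 2·x: (4, -3) → (4, -11); (9, 3) → (9, -15); (2, 4) → (2, 0); (6, 6) → (6, -6); (5, 6) → (5, -4)
T4 shear: y ← y + 1·x: (4, -11) → (4, -7); (9, -15) → (9, -6); (2, 0) → (2, 2); (6, -6) → (6, 0); (5, -4) → (5, 1)
T5 scale by (2, 2): (4, -7) → (8, -14); (9, -6) → (18, -12); (2, 2) → (4, 4); (6, 0) → (12, 0); (5, 1) → (10, 2)
T6 translate by (-3, -2): (8, -14) → (5, -16); (18, -12) → (15, -14); (4, 4) → (1, 2); (12, 0) → (9, -2); (10, 2) → (7, 0)

image vertices: (5, -16), (15, -14), (1, 2), (9, -2), (7, 0)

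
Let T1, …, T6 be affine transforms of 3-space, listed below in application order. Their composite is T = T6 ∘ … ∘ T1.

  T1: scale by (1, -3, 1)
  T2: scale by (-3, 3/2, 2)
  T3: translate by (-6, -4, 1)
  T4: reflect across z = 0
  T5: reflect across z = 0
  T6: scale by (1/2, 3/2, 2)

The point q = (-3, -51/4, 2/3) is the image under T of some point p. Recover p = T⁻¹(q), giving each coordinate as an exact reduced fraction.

T1 = [1 0 0 0; 0 -3 0 0; 0 0 1 0; 0 0 0 1]
T2·T1 = [-3 0 0 0; 0 -9/2 0 0; 0 0 2 0; 0 0 0 1]
T3·…·T1 = [-3 0 0 -6; 0 -9/2 0 -4; 0 0 2 1; 0 0 0 1]
T4·…·T1 = [-3 0 0 -6; 0 -9/2 0 -4; 0 0 -2 -1; 0 0 0 1]
T5·…·T1 = [-3 0 0 -6; 0 -9/2 0 -4; 0 0 2 1; 0 0 0 1]
T6·…·T1 = [-3/2 0 0 -3; 0 -27/4 0 -6; 0 0 4 2; 0 0 0 1]
det M = 81/2; M⁻¹ = [-2/3 0 0 -2; 0 -4/27 0 -8/9; 0 0 1/4 -1/2; 0 0 0 1]
M⁻¹ · (-3, -51/4, 2/3)ᵀ = (0, 1, -1/3)ᵀ

p = (0, 1, -1/3)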